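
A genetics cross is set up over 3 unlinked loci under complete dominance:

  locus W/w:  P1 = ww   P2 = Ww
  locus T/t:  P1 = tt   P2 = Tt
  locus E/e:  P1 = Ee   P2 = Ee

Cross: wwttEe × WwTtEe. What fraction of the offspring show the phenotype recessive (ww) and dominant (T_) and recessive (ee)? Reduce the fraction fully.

wwttEe gametes: wtE×4, wte×4
WwTtEe gametes: WTE×1, WTe×1, WtE×1, Wte×1, wTE×1, wTe×1, wtE×1, wte×1
wwttEe×WwTtEe grid (8·8=64): WwTtEE=4 WwTtEe=8 WwTtee=4 WwttEE=4 WwttEe=8 Wwttee=4 wwTtEE=4 wwTtEe=8 wwTtee=4 wwttEE=4 wwttEe=8 wwttee=4
ww T_ ee hits 4/64; gcd=4; 4÷4/64÷4 = 1/16

P(ww T_ ee) = 1/16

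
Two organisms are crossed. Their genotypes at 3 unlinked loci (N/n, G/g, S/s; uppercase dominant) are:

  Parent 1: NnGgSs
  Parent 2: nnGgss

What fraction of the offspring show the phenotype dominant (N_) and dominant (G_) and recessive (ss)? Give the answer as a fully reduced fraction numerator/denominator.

P(N_ G_ ss) = 3/16

NnGgSs gametes: NGS×1, NGs×1, NgS×1, Ngs×1, nGS×1, nGs×1, ngS×1, ngs×1
nnGgss gametes: nGs×4, ngs×4
NnGgSs×nnGgss grid (8·8=64): NnGGSs=4 NnGGss=4 NnGgSs=8 NnGgss=8 NnggSs=4 Nnggss=4 nnGGSs=4 nnGGss=4 nnGgSs=8 nnGgss=8 nnggSs=4 nnggss=4
N_ G_ ss hits 12/64; gcd=4; 12÷4/64÷4 = 3/16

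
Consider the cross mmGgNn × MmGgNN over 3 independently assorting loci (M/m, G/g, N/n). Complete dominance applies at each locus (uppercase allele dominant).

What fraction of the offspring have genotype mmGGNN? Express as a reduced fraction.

mmGgNn gametes: mGN×2, mGn×2, mgN×2, mgn×2
MmGgNN gametes: MGN×2, MgN×2, mGN×2, mgN×2
mmGgNn×MmGgNN grid (8·8=64): MmGGNN=4 MmGGNn=4 MmGgNN=8 MmGgNn=8 MmggNN=4 MmggNn=4 mmGGNN=4 mmGGNn=4 mmGgNN=8 mmGgNn=8 mmggNN=4 mmggNn=4
mmGGNN hits 4/64; gcd=4; 4÷4/64÷4 = 1/16

P(mmGGNN) = 1/16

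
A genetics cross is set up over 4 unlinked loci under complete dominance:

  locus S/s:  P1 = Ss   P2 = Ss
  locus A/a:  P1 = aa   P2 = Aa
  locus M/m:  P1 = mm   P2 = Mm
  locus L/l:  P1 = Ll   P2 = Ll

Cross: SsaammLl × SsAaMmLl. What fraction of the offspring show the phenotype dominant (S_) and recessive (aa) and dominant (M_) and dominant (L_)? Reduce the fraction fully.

SsaammLl gametes: SamL×4, Saml×4, samL×4, saml×4
SsAaMmLl gametes: SAML×1, SAMl×1, SAmL×1, SAml×1, SaML×1, SaMl×1, SamL×1, Saml×1, sAML×1, sAMl×1, sAmL×1, sAml×1, saML×1, saMl×1, samL×1, saml×1
SsaammLl×SsAaMmLl grid (16·16=256): SSAaMmLL=4 SSAaMmLl=8 SSAaMmll=4 SSAammLL=4 SSAammLl=8 SSAammll=4 SSaaMmLL=4 SSaaMmLl=8 SSaaMmll=4 SSaammLL=4 SSaammLl=8 SSaammll=4 SsAaMmLL=8 SsAaMmLl=16 SsAaMmll=8 SsAammLL=8 SsAammLl=16 SsAammll=8 SsaaMmLL=8 SsaaMmLl=16 SsaaMmll=8 SsaammLL=8 SsaammLl=16 Ssaammll=8 ssAaMmLL=4 ssAaMmLl=8 ssAaMmll=4 ssAammLL=4 ssAammLl=8 ssAammll=4 ssaaMmLL=4 ssaaMmLl=8 ssaaMmll=4 ssaammLL=4 ssaammLl=8 ssaammll=4
S_ aa M_ L_ hits 36/256; gcd=4; 36÷4/256÷4 = 9/64

P(S_ aa M_ L_) = 9/64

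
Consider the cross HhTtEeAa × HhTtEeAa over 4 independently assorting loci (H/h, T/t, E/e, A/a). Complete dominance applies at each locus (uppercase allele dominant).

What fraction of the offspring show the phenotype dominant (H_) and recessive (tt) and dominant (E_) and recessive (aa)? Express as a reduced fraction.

HhTtEeAa gametes: HTEA×1, HTEa×1, HTeA×1, HTea×1, HtEA×1, HtEa×1, HteA×1, Htea×1, hTEA×1, hTEa×1, hTeA×1, hTea×1, htEA×1, htEa×1, hteA×1, htea×1
HhTtEeAa gametes: HTEA×1, HTEa×1, HTeA×1, HTea×1, HtEA×1, HtEa×1, HteA×1, Htea×1, hTEA×1, hTEa×1, hTeA×1, hTea×1, htEA×1, htEa×1, hteA×1, htea×1
HhTtEeAa×HhTtEeAa grid (16·16=256): HHTTEEAA=1 HHTTEEAa=2 HHTTEEaa=1 HHTTEeAA=2 HHTTEeAa=4 HHTTEeaa=2 HHTTeeAA=1 HHTTeeAa=2 HHTTeeaa=1 HHTtEEAA=2 HHTtEEAa=4 HHTtEEaa=2 HHTtEeAA=4 HHTtEeAa=8 HHTtEeaa=4 HHTteeAA=2 HHTteeAa=4 HHTteeaa=2 HHttEEAA=1 HHttEEAa=2 HHttEEaa=1 HHttEeAA=2 HHttEeAa=4 HHttEeaa=2 HHtteeAA=1 HHtteeAa=2 HHtteeaa=1 HhTTEEAA=2 HhTTEEAa=4 HhTTEEaa=2 HhTTEeAA=4 HhTTEeAa=8 HhTTEeaa=4 HhTTeeAA=2 HhTTeeAa=4 HhTTeeaa=2 HhTtEEAA=4 HhTtEEAa=8 HhTtEEaa=4 HhTtEeAA=8 HhTtEeAa=16 HhTtEeaa=8 HhTteeAA=4 HhTteeAa=8 HhTteeaa=4 HhttEEAA=2 HhttEEAa=4 HhttEEaa=2 HhttEeAA=4 HhttEeAa=8 HhttEeaa=4 HhtteeAA=2 HhtteeAa=4 Hhtteeaa=2 hhTTEEAA=1 hhTTEEAa=2 hhTTEEaa=1 hhTTEeAA=2 hhTTEeAa=4 hhTTEeaa=2 hhTTeeAA=1 hhTTeeAa=2 hhTTeeaa=1 hhTtEEAA=2 hhTtEEAa=4 hhTtEEaa=2 hhTtEeAA=4 hhTtEeAa=8 hhTtEeaa=4 hhTteeAA=2 hhTteeAa=4 hhTteeaa=2 hhttEEAA=1 hhttEEAa=2 hhttEEaa=1 hhttEeAA=2 hhttEeAa=4 hhttEeaa=2 hhtteeAA=1 hhtteeAa=2 hhtteeaa=1
H_ tt E_ aa hits 9/256; gcd=1; 9÷1/256÷1 = 9/256

P(H_ tt E_ aa) = 9/256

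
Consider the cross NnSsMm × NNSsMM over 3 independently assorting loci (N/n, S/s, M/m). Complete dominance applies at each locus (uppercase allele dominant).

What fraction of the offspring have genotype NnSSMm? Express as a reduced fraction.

NnSsMm gametes: NSM×1, NSm×1, NsM×1, Nsm×1, nSM×1, nSm×1, nsM×1, nsm×1
NNSsMM gametes: NSM×4, NsM×4
NnSsMm×NNSsMM grid (8·8=64): NNSSMM=4 NNSSMm=4 NNSsMM=8 NNSsMm=8 NNssMM=4 NNssMm=4 NnSSMM=4 NnSSMm=4 NnSsMM=8 NnSsMm=8 NnssMM=4 NnssMm=4
NnSSMm hits 4/64; gcd=4; 4÷4/64÷4 = 1/16

P(NnSSMm) = 1/16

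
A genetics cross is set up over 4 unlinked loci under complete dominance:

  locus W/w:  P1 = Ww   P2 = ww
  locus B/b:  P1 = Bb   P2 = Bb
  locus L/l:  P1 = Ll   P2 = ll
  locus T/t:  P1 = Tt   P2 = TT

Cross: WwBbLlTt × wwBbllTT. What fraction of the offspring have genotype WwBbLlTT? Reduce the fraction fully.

WwBbLlTt gametes: WBLT×1, WBLt×1, WBlT×1, WBlt×1, WbLT×1, WbLt×1, WblT×1, Wblt×1, wBLT×1, wBLt×1, wBlT×1, wBlt×1, wbLT×1, wbLt×1, wblT×1, wblt×1
wwBbllTT gametes: wBlT×8, wblT×8
WwBbLlTt×wwBbllTT grid (16·16=256): WwBBLlTT=8 WwBBLlTt=8 WwBBllTT=8 WwBBllTt=8 WwBbLlTT=16 WwBbLlTt=16 WwBbllTT=16 WwBbllTt=16 WwbbLlTT=8 WwbbLlTt=8 WwbbllTT=8 WwbbllTt=8 wwBBLlTT=8 wwBBLlTt=8 wwBBllTT=8 wwBBllTt=8 wwBbLlTT=16 wwBbLlTt=16 wwBbllTT=16 wwBbllTt=16 wwbbLlTT=8 wwbbLlTt=8 wwbbllTT=8 wwbbllTt=8
WwBbLlTT hits 16/256; gcd=16; 16÷16/256÷16 = 1/16

P(WwBbLlTT) = 1/16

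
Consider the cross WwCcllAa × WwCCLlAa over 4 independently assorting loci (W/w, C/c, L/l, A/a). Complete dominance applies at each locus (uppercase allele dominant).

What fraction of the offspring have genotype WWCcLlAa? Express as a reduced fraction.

WwCcllAa gametes: WClA×2, WCla×2, WclA×2, Wcla×2, wClA×2, wCla×2, wclA×2, wcla×2
WwCCLlAa gametes: WCLA×2, WCLa×2, WClA×2, WCla×2, wCLA×2, wCLa×2, wClA×2, wCla×2
WwCcllAa×WwCCLlAa grid (16·16=256): WWCCLlAA=4 WWCCLlAa=8 WWCCLlaa=4 WWCCllAA=4 WWCCllAa=8 WWCCllaa=4 WWCcLlAA=4 WWCcLlAa=8 WWCcLlaa=4 WWCcllAA=4 WWCcllAa=8 WWCcllaa=4 WwCCLlAA=8 WwCCLlAa=16 WwCCLlaa=8 WwCCllAA=8 WwCCllAa=16 WwCCllaa=8 WwCcLlAA=8 WwCcLlAa=16 WwCcLlaa=8 WwCcllAA=8 WwCcllAa=16 WwCcllaa=8 wwCCLlAA=4 wwCCLlAa=8 wwCCLlaa=4 wwCCllAA=4 wwCCllAa=8 wwCCllaa=4 wwCcLlAA=4 wwCcLlAa=8 wwCcLlaa=4 wwCcllAA=4 wwCcllAa=8 wwCcllaa=4
WWCcLlAa hits 8/256; gcd=8; 8÷8/256÷8 = 1/32

P(WWCcLlAa) = 1/32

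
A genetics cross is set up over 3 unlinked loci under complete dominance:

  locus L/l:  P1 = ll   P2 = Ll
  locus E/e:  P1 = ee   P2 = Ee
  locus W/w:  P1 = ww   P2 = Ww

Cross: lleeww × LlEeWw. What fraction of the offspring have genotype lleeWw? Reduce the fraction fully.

lleeww gametes: lew×8
LlEeWw gametes: LEW×1, LEw×1, LeW×1, Lew×1, lEW×1, lEw×1, leW×1, lew×1
lleeww×LlEeWw grid (8·8=64): LlEeWw=8 LlEeww=8 LleeWw=8 Lleeww=8 llEeWw=8 llEeww=8 lleeWw=8 lleeww=8
lleeWw hits 8/64; gcd=8; 8÷8/64÷8 = 1/8

P(lleeWw) = 1/8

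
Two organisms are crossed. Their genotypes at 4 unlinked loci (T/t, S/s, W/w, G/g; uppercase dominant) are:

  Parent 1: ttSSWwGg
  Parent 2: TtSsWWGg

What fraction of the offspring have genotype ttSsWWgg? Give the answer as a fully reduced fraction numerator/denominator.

P(ttSsWWgg) = 1/32

ttSSWwGg gametes: tSWG×4, tSWg×4, tSwG×4, tSwg×4
TtSsWWGg gametes: TSWG×2, TSWg×2, TsWG×2, TsWg×2, tSWG×2, tSWg×2, tsWG×2, tsWg×2
ttSSWwGg×TtSsWWGg grid (16·16=256): TtSSWWGG=8 TtSSWWGg=16 TtSSWWgg=8 TtSSWwGG=8 TtSSWwGg=16 TtSSWwgg=8 TtSsWWGG=8 TtSsWWGg=16 TtSsWWgg=8 TtSsWwGG=8 TtSsWwGg=16 TtSsWwgg=8 ttSSWWGG=8 ttSSWWGg=16 ttSSWWgg=8 ttSSWwGG=8 ttSSWwGg=16 ttSSWwgg=8 ttSsWWGG=8 ttSsWWGg=16 ttSsWWgg=8 ttSsWwGG=8 ttSsWwGg=16 ttSsWwgg=8
ttSsWWgg hits 8/256; gcd=8; 8÷8/256÷8 = 1/32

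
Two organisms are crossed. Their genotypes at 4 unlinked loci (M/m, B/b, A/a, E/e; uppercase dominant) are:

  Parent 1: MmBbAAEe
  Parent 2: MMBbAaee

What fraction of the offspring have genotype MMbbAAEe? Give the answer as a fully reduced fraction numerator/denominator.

P(MMbbAAEe) = 1/32

MmBbAAEe gametes: MBAE×2, MBAe×2, MbAE×2, MbAe×2, mBAE×2, mBAe×2, mbAE×2, mbAe×2
MMBbAaee gametes: MBAe×4, MBae×4, MbAe×4, Mbae×4
MmBbAAEe×MMBbAaee grid (16·16=256): MMBBAAEe=8 MMBBAAee=8 MMBBAaEe=8 MMBBAaee=8 MMBbAAEe=16 MMBbAAee=16 MMBbAaEe=16 MMBbAaee=16 MMbbAAEe=8 MMbbAAee=8 MMbbAaEe=8 MMbbAaee=8 MmBBAAEe=8 MmBBAAee=8 MmBBAaEe=8 MmBBAaee=8 MmBbAAEe=16 MmBbAAee=16 MmBbAaEe=16 MmBbAaee=16 MmbbAAEe=8 MmbbAAee=8 MmbbAaEe=8 MmbbAaee=8
MMbbAAEe hits 8/256; gcd=8; 8÷8/256÷8 = 1/32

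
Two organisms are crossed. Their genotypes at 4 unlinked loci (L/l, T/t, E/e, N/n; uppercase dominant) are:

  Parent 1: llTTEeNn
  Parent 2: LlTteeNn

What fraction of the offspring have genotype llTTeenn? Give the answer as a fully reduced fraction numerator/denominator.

llTTEeNn gametes: lTEN×4, lTEn×4, lTeN×4, lTen×4
LlTteeNn gametes: LTeN×2, LTen×2, LteN×2, Lten×2, lTeN×2, lTen×2, lteN×2, lten×2
llTTEeNn×LlTteeNn grid (16·16=256): LlTTEeNN=8 LlTTEeNn=16 LlTTEenn=8 LlTTeeNN=8 LlTTeeNn=16 LlTTeenn=8 LlTtEeNN=8 LlTtEeNn=16 LlTtEenn=8 LlTteeNN=8 LlTteeNn=16 LlTteenn=8 llTTEeNN=8 llTTEeNn=16 llTTEenn=8 llTTeeNN=8 llTTeeNn=16 llTTeenn=8 llTtEeNN=8 llTtEeNn=16 llTtEenn=8 llTteeNN=8 llTteeNn=16 llTteenn=8
llTTeenn hits 8/256; gcd=8; 8÷8/256÷8 = 1/32

P(llTTeenn) = 1/32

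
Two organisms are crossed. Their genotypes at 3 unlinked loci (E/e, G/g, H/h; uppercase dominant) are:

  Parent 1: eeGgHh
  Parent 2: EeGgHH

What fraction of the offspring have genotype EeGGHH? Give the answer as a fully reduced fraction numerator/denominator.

P(EeGGHH) = 1/16

eeGgHh gametes: eGH×2, eGh×2, egH×2, egh×2
EeGgHH gametes: EGH×2, EgH×2, eGH×2, egH×2
eeGgHh×EeGgHH grid (8·8=64): EeGGHH=4 EeGGHh=4 EeGgHH=8 EeGgHh=8 EeggHH=4 EeggHh=4 eeGGHH=4 eeGGHh=4 eeGgHH=8 eeGgHh=8 eeggHH=4 eeggHh=4
EeGGHH hits 4/64; gcd=4; 4÷4/64÷4 = 1/16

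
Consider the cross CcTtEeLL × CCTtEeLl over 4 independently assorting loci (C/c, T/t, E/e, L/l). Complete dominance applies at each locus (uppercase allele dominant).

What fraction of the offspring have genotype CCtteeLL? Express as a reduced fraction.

CcTtEeLL gametes: CTEL×2, CTeL×2, CtEL×2, CteL×2, cTEL×2, cTeL×2, ctEL×2, cteL×2
CCTtEeLl gametes: CTEL×2, CTEl×2, CTeL×2, CTel×2, CtEL×2, CtEl×2, CteL×2, Ctel×2
CcTtEeLL×CCTtEeLl grid (16·16=256): CCTTEELL=4 CCTTEELl=4 CCTTEeLL=8 CCTTEeLl=8 CCTTeeLL=4 CCTTeeLl=4 CCTtEELL=8 CCTtEELl=8 CCTtEeLL=16 CCTtEeLl=16 CCTteeLL=8 CCTteeLl=8 CCttEELL=4 CCttEELl=4 CCttEeLL=8 CCttEeLl=8 CCtteeLL=4 CCtteeLl=4 CcTTEELL=4 CcTTEELl=4 CcTTEeLL=8 CcTTEeLl=8 CcTTeeLL=4 CcTTeeLl=4 CcTtEELL=8 CcTtEELl=8 CcTtEeLL=16 CcTtEeLl=16 CcTteeLL=8 CcTteeLl=8 CcttEELL=4 CcttEELl=4 CcttEeLL=8 CcttEeLl=8 CctteeLL=4 CctteeLl=4
CCtteeLL hits 4/256; gcd=4; 4÷4/256÷4 = 1/64

P(CCtteeLL) = 1/64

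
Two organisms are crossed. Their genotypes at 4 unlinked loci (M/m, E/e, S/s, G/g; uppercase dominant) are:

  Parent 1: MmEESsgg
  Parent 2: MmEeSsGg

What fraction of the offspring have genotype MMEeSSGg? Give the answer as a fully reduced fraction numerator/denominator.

P(MMEeSSGg) = 1/64

MmEESsgg gametes: MESg×4, MEsg×4, mESg×4, mEsg×4
MmEeSsGg gametes: MESG×1, MESg×1, MEsG×1, MEsg×1, MeSG×1, MeSg×1, MesG×1, Mesg×1, mESG×1, mESg×1, mEsG×1, mEsg×1, meSG×1, meSg×1, mesG×1, mesg×1
MmEESsgg×MmEeSsGg grid (16·16=256): MMEESSGg=4 MMEESSgg=4 MMEESsGg=8 MMEESsgg=8 MMEEssGg=4 MMEEssgg=4 MMEeSSGg=4 MMEeSSgg=4 MMEeSsGg=8 MMEeSsgg=8 MMEessGg=4 MMEessgg=4 MmEESSGg=8 MmEESSgg=8 MmEESsGg=16 MmEESsgg=16 MmEEssGg=8 MmEEssgg=8 MmEeSSGg=8 MmEeSSgg=8 MmEeSsGg=16 MmEeSsgg=16 MmEessGg=8 MmEessgg=8 mmEESSGg=4 mmEESSgg=4 mmEESsGg=8 mmEESsgg=8 mmEEssGg=4 mmEEssgg=4 mmEeSSGg=4 mmEeSSgg=4 mmEeSsGg=8 mmEeSsgg=8 mmEessGg=4 mmEessgg=4
MMEeSSGg hits 4/256; gcd=4; 4÷4/256÷4 = 1/64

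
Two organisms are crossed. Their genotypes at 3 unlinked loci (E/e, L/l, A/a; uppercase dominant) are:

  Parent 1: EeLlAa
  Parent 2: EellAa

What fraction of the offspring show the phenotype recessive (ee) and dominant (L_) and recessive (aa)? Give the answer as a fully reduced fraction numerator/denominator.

P(ee L_ aa) = 1/32

EeLlAa gametes: ELA×1, ELa×1, ElA×1, Ela×1, eLA×1, eLa×1, elA×1, ela×1
EellAa gametes: ElA×2, Ela×2, elA×2, ela×2
EeLlAa×EellAa grid (8·8=64): EELlAA=2 EELlAa=4 EELlaa=2 EEllAA=2 EEllAa=4 EEllaa=2 EeLlAA=4 EeLlAa=8 EeLlaa=4 EellAA=4 EellAa=8 Eellaa=4 eeLlAA=2 eeLlAa=4 eeLlaa=2 eellAA=2 eellAa=4 eellaa=2
ee L_ aa hits 2/64; gcd=2; 2÷2/64÷2 = 1/32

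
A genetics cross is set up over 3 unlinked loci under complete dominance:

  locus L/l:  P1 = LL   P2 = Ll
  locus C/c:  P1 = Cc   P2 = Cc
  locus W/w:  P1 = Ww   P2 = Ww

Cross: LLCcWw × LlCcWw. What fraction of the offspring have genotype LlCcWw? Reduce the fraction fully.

LLCcWw gametes: LCW×2, LCw×2, LcW×2, Lcw×2
LlCcWw gametes: LCW×1, LCw×1, LcW×1, Lcw×1, lCW×1, lCw×1, lcW×1, lcw×1
LLCcWw×LlCcWw grid (8·8=64): LLCCWW=2 LLCCWw=4 LLCCww=2 LLCcWW=4 LLCcWw=8 LLCcww=4 LLccWW=2 LLccWw=4 LLccww=2 LlCCWW=2 LlCCWw=4 LlCCww=2 LlCcWW=4 LlCcWw=8 LlCcww=4 LlccWW=2 LlccWw=4 Llccww=2
LlCcWw hits 8/64; gcd=8; 8÷8/64÷8 = 1/8

P(LlCcWw) = 1/8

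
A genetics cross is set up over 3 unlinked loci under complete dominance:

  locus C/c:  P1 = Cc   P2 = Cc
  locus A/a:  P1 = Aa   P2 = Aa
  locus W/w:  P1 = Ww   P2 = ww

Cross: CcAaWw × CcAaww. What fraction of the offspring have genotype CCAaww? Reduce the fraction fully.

CcAaWw gametes: CAW×1, CAw×1, CaW×1, Caw×1, cAW×1, cAw×1, caW×1, caw×1
CcAaww gametes: CAw×2, Caw×2, cAw×2, caw×2
CcAaWw×CcAaww grid (8·8=64): CCAAWw=2 CCAAww=2 CCAaWw=4 CCAaww=4 CCaaWw=2 CCaaww=2 CcAAWw=4 CcAAww=4 CcAaWw=8 CcAaww=8 CcaaWw=4 Ccaaww=4 ccAAWw=2 ccAAww=2 ccAaWw=4 ccAaww=4 ccaaWw=2 ccaaww=2
CCAaww hits 4/64; gcd=4; 4÷4/64÷4 = 1/16

P(CCAaww) = 1/16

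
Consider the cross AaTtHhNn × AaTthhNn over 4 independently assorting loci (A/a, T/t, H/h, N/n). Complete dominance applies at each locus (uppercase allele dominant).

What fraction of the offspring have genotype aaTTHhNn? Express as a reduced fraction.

P(aaTTHhNn) = 1/64

AaTtHhNn gametes: ATHN×1, ATHn×1, AThN×1, AThn×1, AtHN×1, AtHn×1, AthN×1, Athn×1, aTHN×1, aTHn×1, aThN×1, aThn×1, atHN×1, atHn×1, athN×1, athn×1
AaTthhNn gametes: AThN×2, AThn×2, AthN×2, Athn×2, aThN×2, aThn×2, athN×2, athn×2
AaTtHhNn×AaTthhNn grid (16·16=256): AATTHhNN=2 AATTHhNn=4 AATTHhnn=2 AATThhNN=2 AATThhNn=4 AATThhnn=2 AATtHhNN=4 AATtHhNn=8 AATtHhnn=4 AATthhNN=4 AATthhNn=8 AATthhnn=4 AAttHhNN=2 AAttHhNn=4 AAttHhnn=2 AAtthhNN=2 AAtthhNn=4 AAtthhnn=2 AaTTHhNN=4 AaTTHhNn=8 AaTTHhnn=4 AaTThhNN=4 AaTThhNn=8 AaTThhnn=4 AaTtHhNN=8 AaTtHhNn=16 AaTtHhnn=8 AaTthhNN=8 AaTthhNn=16 AaTthhnn=8 AattHhNN=4 AattHhNn=8 AattHhnn=4 AatthhNN=4 AatthhNn=8 Aatthhnn=4 aaTTHhNN=2 aaTTHhNn=4 aaTTHhnn=2 aaTThhNN=2 aaTThhNn=4 aaTThhnn=2 aaTtHhNN=4 aaTtHhNn=8 aaTtHhnn=4 aaTthhNN=4 aaTthhNn=8 aaTthhnn=4 aattHhNN=2 aattHhNn=4 aattHhnn=2 aatthhNN=2 aatthhNn=4 aatthhnn=2
aaTTHhNn hits 4/256; gcd=4; 4÷4/256÷4 = 1/64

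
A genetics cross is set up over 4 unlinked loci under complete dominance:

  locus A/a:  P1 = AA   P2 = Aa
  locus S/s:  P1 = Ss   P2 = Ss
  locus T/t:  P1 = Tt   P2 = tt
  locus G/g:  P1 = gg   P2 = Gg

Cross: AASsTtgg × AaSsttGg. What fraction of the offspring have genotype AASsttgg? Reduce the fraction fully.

AASsTtgg gametes: ASTg×4, AStg×4, AsTg×4, Astg×4
AaSsttGg gametes: AStG×2, AStg×2, AstG×2, Astg×2, aStG×2, aStg×2, astG×2, astg×2
AASsTtgg×AaSsttGg grid (16·16=256): AASSTtGg=8 AASSTtgg=8 AASSttGg=8 AASSttgg=8 AASsTtGg=16 AASsTtgg=16 AASsttGg=16 AASsttgg=16 AAssTtGg=8 AAssTtgg=8 AAssttGg=8 AAssttgg=8 AaSSTtGg=8 AaSSTtgg=8 AaSSttGg=8 AaSSttgg=8 AaSsTtGg=16 AaSsTtgg=16 AaSsttGg=16 AaSsttgg=16 AassTtGg=8 AassTtgg=8 AassttGg=8 Aassttgg=8
AASsttgg hits 16/256; gcd=16; 16÷16/256÷16 = 1/16

P(AASsttgg) = 1/16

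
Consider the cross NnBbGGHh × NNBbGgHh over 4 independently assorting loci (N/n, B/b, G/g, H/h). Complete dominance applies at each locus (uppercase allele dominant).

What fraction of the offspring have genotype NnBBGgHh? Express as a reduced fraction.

P(NnBBGgHh) = 1/32

NnBbGGHh gametes: NBGH×2, NBGh×2, NbGH×2, NbGh×2, nBGH×2, nBGh×2, nbGH×2, nbGh×2
NNBbGgHh gametes: NBGH×2, NBGh×2, NBgH×2, NBgh×2, NbGH×2, NbGh×2, NbgH×2, Nbgh×2
NnBbGGHh×NNBbGgHh grid (16·16=256): NNBBGGHH=4 NNBBGGHh=8 NNBBGGhh=4 NNBBGgHH=4 NNBBGgHh=8 NNBBGghh=4 NNBbGGHH=8 NNBbGGHh=16 NNBbGGhh=8 NNBbGgHH=8 NNBbGgHh=16 NNBbGghh=8 NNbbGGHH=4 NNbbGGHh=8 NNbbGGhh=4 NNbbGgHH=4 NNbbGgHh=8 NNbbGghh=4 NnBBGGHH=4 NnBBGGHh=8 NnBBGGhh=4 NnBBGgHH=4 NnBBGgHh=8 NnBBGghh=4 NnBbGGHH=8 NnBbGGHh=16 NnBbGGhh=8 NnBbGgHH=8 NnBbGgHh=16 NnBbGghh=8 NnbbGGHH=4 NnbbGGHh=8 NnbbGGhh=4 NnbbGgHH=4 NnbbGgHh=8 NnbbGghh=4
NnBBGgHh hits 8/256; gcd=8; 8÷8/256÷8 = 1/32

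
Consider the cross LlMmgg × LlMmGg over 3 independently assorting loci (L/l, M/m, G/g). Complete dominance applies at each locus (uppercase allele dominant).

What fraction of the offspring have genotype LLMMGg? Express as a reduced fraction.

LlMmgg gametes: LMg×2, Lmg×2, lMg×2, lmg×2
LlMmGg gametes: LMG×1, LMg×1, LmG×1, Lmg×1, lMG×1, lMg×1, lmG×1, lmg×1
LlMmgg×LlMmGg grid (8·8=64): LLMMGg=2 LLMMgg=2 LLMmGg=4 LLMmgg=4 LLmmGg=2 LLmmgg=2 LlMMGg=4 LlMMgg=4 LlMmGg=8 LlMmgg=8 LlmmGg=4 Llmmgg=4 llMMGg=2 llMMgg=2 llMmGg=4 llMmgg=4 llmmGg=2 llmmgg=2
LLMMGg hits 2/64; gcd=2; 2÷2/64÷2 = 1/32

P(LLMMGg) = 1/32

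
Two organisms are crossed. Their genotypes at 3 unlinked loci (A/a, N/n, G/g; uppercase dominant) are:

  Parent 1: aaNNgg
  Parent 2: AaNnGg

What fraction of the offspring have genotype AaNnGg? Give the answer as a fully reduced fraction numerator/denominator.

aaNNgg gametes: aNg×8
AaNnGg gametes: ANG×1, ANg×1, AnG×1, Ang×1, aNG×1, aNg×1, anG×1, ang×1
aaNNgg×AaNnGg grid (8·8=64): AaNNGg=8 AaNNgg=8 AaNnGg=8 AaNngg=8 aaNNGg=8 aaNNgg=8 aaNnGg=8 aaNngg=8
AaNnGg hits 8/64; gcd=8; 8÷8/64÷8 = 1/8

P(AaNnGg) = 1/8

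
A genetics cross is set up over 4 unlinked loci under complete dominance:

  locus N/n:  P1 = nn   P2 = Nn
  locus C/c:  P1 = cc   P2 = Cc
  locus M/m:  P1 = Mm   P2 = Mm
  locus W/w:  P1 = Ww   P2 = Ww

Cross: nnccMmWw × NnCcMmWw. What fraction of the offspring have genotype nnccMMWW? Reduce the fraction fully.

nnccMmWw gametes: ncMW×4, ncMw×4, ncmW×4, ncmw×4
NnCcMmWw gametes: NCMW×1, NCMw×1, NCmW×1, NCmw×1, NcMW×1, NcMw×1, NcmW×1, Ncmw×1, nCMW×1, nCMw×1, nCmW×1, nCmw×1, ncMW×1, ncMw×1, ncmW×1, ncmw×1
nnccMmWw×NnCcMmWw grid (16·16=256): NnCcMMWW=4 NnCcMMWw=8 NnCcMMww=4 NnCcMmWW=8 NnCcMmWw=16 NnCcMmww=8 NnCcmmWW=4 NnCcmmWw=8 NnCcmmww=4 NnccMMWW=4 NnccMMWw=8 NnccMMww=4 NnccMmWW=8 NnccMmWw=16 NnccMmww=8 NnccmmWW=4 NnccmmWw=8 Nnccmmww=4 nnCcMMWW=4 nnCcMMWw=8 nnCcMMww=4 nnCcMmWW=8 nnCcMmWw=16 nnCcMmww=8 nnCcmmWW=4 nnCcmmWw=8 nnCcmmww=4 nnccMMWW=4 nnccMMWw=8 nnccMMww=4 nnccMmWW=8 nnccMmWw=16 nnccMmww=8 nnccmmWW=4 nnccmmWw=8 nnccmmww=4
nnccMMWW hits 4/256; gcd=4; 4÷4/256÷4 = 1/64

P(nnccMMWW) = 1/64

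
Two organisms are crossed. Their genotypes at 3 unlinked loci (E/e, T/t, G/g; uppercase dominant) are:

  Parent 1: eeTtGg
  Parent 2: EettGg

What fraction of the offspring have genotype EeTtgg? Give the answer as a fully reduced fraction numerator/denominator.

P(EeTtgg) = 1/16

eeTtGg gametes: eTG×2, eTg×2, etG×2, etg×2
EettGg gametes: EtG×2, Etg×2, etG×2, etg×2
eeTtGg×EettGg grid (8·8=64): EeTtGG=4 EeTtGg=8 EeTtgg=4 EettGG=4 EettGg=8 Eettgg=4 eeTtGG=4 eeTtGg=8 eeTtgg=4 eettGG=4 eettGg=8 eettgg=4
EeTtgg hits 4/64; gcd=4; 4÷4/64÷4 = 1/16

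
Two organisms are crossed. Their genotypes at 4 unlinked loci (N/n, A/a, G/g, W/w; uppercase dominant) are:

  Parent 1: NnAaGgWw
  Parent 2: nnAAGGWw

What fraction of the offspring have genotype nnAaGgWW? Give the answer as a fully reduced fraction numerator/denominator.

NnAaGgWw gametes: NAGW×1, NAGw×1, NAgW×1, NAgw×1, NaGW×1, NaGw×1, NagW×1, Nagw×1, nAGW×1, nAGw×1, nAgW×1, nAgw×1, naGW×1, naGw×1, nagW×1, nagw×1
nnAAGGWw gametes: nAGW×8, nAGw×8
NnAaGgWw×nnAAGGWw grid (16·16=256): NnAAGGWW=8 NnAAGGWw=16 NnAAGGww=8 NnAAGgWW=8 NnAAGgWw=16 NnAAGgww=8 NnAaGGWW=8 NnAaGGWw=16 NnAaGGww=8 NnAaGgWW=8 NnAaGgWw=16 NnAaGgww=8 nnAAGGWW=8 nnAAGGWw=16 nnAAGGww=8 nnAAGgWW=8 nnAAGgWw=16 nnAAGgww=8 nnAaGGWW=8 nnAaGGWw=16 nnAaGGww=8 nnAaGgWW=8 nnAaGgWw=16 nnAaGgww=8
nnAaGgWW hits 8/256; gcd=8; 8÷8/256÷8 = 1/32

P(nnAaGgWW) = 1/32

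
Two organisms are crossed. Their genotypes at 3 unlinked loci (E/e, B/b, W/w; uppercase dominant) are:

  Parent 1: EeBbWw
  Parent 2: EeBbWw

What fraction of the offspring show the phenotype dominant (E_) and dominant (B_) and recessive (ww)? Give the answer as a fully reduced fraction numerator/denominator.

EeBbWw gametes: EBW×1, EBw×1, EbW×1, Ebw×1, eBW×1, eBw×1, ebW×1, ebw×1
EeBbWw gametes: EBW×1, EBw×1, EbW×1, Ebw×1, eBW×1, eBw×1, ebW×1, ebw×1
EeBbWw×EeBbWw grid (8·8=64): EEBBWW=1 EEBBWw=2 EEBBww=1 EEBbWW=2 EEBbWw=4 EEBbww=2 EEbbWW=1 EEbbWw=2 EEbbww=1 EeBBWW=2 EeBBWw=4 EeBBww=2 EeBbWW=4 EeBbWw=8 EeBbww=4 EebbWW=2 EebbWw=4 Eebbww=2 eeBBWW=1 eeBBWw=2 eeBBww=1 eeBbWW=2 eeBbWw=4 eeBbww=2 eebbWW=1 eebbWw=2 eebbww=1
E_ B_ ww hits 9/64; gcd=1; 9÷1/64÷1 = 9/64

P(E_ B_ ww) = 9/64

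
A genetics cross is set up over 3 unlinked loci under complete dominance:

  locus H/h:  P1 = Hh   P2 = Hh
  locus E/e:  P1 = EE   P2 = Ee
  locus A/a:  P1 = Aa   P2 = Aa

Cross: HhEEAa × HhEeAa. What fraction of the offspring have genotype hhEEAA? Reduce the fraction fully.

P(hhEEAA) = 1/32

HhEEAa gametes: HEA×2, HEa×2, hEA×2, hEa×2
HhEeAa gametes: HEA×1, HEa×1, HeA×1, Hea×1, hEA×1, hEa×1, heA×1, hea×1
HhEEAa×HhEeAa grid (8·8=64): HHEEAA=2 HHEEAa=4 HHEEaa=2 HHEeAA=2 HHEeAa=4 HHEeaa=2 HhEEAA=4 HhEEAa=8 HhEEaa=4 HhEeAA=4 HhEeAa=8 HhEeaa=4 hhEEAA=2 hhEEAa=4 hhEEaa=2 hhEeAA=2 hhEeAa=4 hhEeaa=2
hhEEAA hits 2/64; gcd=2; 2÷2/64÷2 = 1/32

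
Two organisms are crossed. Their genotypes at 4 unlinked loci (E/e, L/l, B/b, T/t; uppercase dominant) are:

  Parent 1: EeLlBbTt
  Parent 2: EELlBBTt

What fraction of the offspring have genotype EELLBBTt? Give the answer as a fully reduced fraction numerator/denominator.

P(EELLBBTt) = 1/32

EeLlBbTt gametes: ELBT×1, ELBt×1, ELbT×1, ELbt×1, ElBT×1, ElBt×1, ElbT×1, Elbt×1, eLBT×1, eLBt×1, eLbT×1, eLbt×1, elBT×1, elBt×1, elbT×1, elbt×1
EELlBBTt gametes: ELBT×4, ELBt×4, ElBT×4, ElBt×4
EeLlBbTt×EELlBBTt grid (16·16=256): EELLBBTT=4 EELLBBTt=8 EELLBBtt=4 EELLBbTT=4 EELLBbTt=8 EELLBbtt=4 EELlBBTT=8 EELlBBTt=16 EELlBBtt=8 EELlBbTT=8 EELlBbTt=16 EELlBbtt=8 EEllBBTT=4 EEllBBTt=8 EEllBBtt=4 EEllBbTT=4 EEllBbTt=8 EEllBbtt=4 EeLLBBTT=4 EeLLBBTt=8 EeLLBBtt=4 EeLLBbTT=4 EeLLBbTt=8 EeLLBbtt=4 EeLlBBTT=8 EeLlBBTt=16 EeLlBBtt=8 EeLlBbTT=8 EeLlBbTt=16 EeLlBbtt=8 EellBBTT=4 EellBBTt=8 EellBBtt=4 EellBbTT=4 EellBbTt=8 EellBbtt=4
EELLBBTt hits 8/256; gcd=8; 8÷8/256÷8 = 1/32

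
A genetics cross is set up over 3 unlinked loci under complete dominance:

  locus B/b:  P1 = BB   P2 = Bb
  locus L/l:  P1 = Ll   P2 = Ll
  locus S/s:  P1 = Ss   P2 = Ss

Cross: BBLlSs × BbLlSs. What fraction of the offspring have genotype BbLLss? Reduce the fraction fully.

P(BbLLss) = 1/32

BBLlSs gametes: BLS×2, BLs×2, BlS×2, Bls×2
BbLlSs gametes: BLS×1, BLs×1, BlS×1, Bls×1, bLS×1, bLs×1, blS×1, bls×1
BBLlSs×BbLlSs grid (8·8=64): BBLLSS=2 BBLLSs=4 BBLLss=2 BBLlSS=4 BBLlSs=8 BBLlss=4 BBllSS=2 BBllSs=4 BBllss=2 BbLLSS=2 BbLLSs=4 BbLLss=2 BbLlSS=4 BbLlSs=8 BbLlss=4 BbllSS=2 BbllSs=4 Bbllss=2
BbLLss hits 2/64; gcd=2; 2÷2/64÷2 = 1/32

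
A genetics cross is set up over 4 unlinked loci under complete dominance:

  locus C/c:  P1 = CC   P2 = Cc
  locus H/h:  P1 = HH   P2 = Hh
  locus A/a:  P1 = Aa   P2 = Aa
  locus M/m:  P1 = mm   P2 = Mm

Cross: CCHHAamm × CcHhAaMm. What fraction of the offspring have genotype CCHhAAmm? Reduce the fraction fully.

P(CCHhAAmm) = 1/32

CCHHAamm gametes: CHAm×8, CHam×8
CcHhAaMm gametes: CHAM×1, CHAm×1, CHaM×1, CHam×1, ChAM×1, ChAm×1, ChaM×1, Cham×1, cHAM×1, cHAm×1, cHaM×1, cHam×1, chAM×1, chAm×1, chaM×1, cham×1
CCHHAamm×CcHhAaMm grid (16·16=256): CCHHAAMm=8 CCHHAAmm=8 CCHHAaMm=16 CCHHAamm=16 CCHHaaMm=8 CCHHaamm=8 CCHhAAMm=8 CCHhAAmm=8 CCHhAaMm=16 CCHhAamm=16 CCHhaaMm=8 CCHhaamm=8 CcHHAAMm=8 CcHHAAmm=8 CcHHAaMm=16 CcHHAamm=16 CcHHaaMm=8 CcHHaamm=8 CcHhAAMm=8 CcHhAAmm=8 CcHhAaMm=16 CcHhAamm=16 CcHhaaMm=8 CcHhaamm=8
CCHhAAmm hits 8/256; gcd=8; 8÷8/256÷8 = 1/32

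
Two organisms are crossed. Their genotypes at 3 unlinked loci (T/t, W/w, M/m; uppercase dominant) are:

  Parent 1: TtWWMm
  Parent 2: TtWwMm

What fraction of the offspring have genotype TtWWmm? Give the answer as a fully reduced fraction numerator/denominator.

P(TtWWmm) = 1/16

TtWWMm gametes: TWM×2, TWm×2, tWM×2, tWm×2
TtWwMm gametes: TWM×1, TWm×1, TwM×1, Twm×1, tWM×1, tWm×1, twM×1, twm×1
TtWWMm×TtWwMm grid (8·8=64): TTWWMM=2 TTWWMm=4 TTWWmm=2 TTWwMM=2 TTWwMm=4 TTWwmm=2 TtWWMM=4 TtWWMm=8 TtWWmm=4 TtWwMM=4 TtWwMm=8 TtWwmm=4 ttWWMM=2 ttWWMm=4 ttWWmm=2 ttWwMM=2 ttWwMm=4 ttWwmm=2
TtWWmm hits 4/64; gcd=4; 4÷4/64÷4 = 1/16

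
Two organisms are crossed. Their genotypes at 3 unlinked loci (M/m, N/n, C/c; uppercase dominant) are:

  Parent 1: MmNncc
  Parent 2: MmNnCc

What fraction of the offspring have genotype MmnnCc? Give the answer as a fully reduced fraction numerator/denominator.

MmNncc gametes: MNc×2, Mnc×2, mNc×2, mnc×2
MmNnCc gametes: MNC×1, MNc×1, MnC×1, Mnc×1, mNC×1, mNc×1, mnC×1, mnc×1
MmNncc×MmNnCc grid (8·8=64): MMNNCc=2 MMNNcc=2 MMNnCc=4 MMNncc=4 MMnnCc=2 MMnncc=2 MmNNCc=4 MmNNcc=4 MmNnCc=8 MmNncc=8 MmnnCc=4 Mmnncc=4 mmNNCc=2 mmNNcc=2 mmNnCc=4 mmNncc=4 mmnnCc=2 mmnncc=2
MmnnCc hits 4/64; gcd=4; 4÷4/64÷4 = 1/16

P(MmnnCc) = 1/16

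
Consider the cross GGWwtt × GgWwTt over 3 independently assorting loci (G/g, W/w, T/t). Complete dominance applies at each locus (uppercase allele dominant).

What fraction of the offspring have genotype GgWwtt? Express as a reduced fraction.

P(GgWwtt) = 1/8

GGWwtt gametes: GWt×4, Gwt×4
GgWwTt gametes: GWT×1, GWt×1, GwT×1, Gwt×1, gWT×1, gWt×1, gwT×1, gwt×1
GGWwtt×GgWwTt grid (8·8=64): GGWWTt=4 GGWWtt=4 GGWwTt=8 GGWwtt=8 GGwwTt=4 GGwwtt=4 GgWWTt=4 GgWWtt=4 GgWwTt=8 GgWwtt=8 GgwwTt=4 Ggwwtt=4
GgWwtt hits 8/64; gcd=8; 8÷8/64÷8 = 1/8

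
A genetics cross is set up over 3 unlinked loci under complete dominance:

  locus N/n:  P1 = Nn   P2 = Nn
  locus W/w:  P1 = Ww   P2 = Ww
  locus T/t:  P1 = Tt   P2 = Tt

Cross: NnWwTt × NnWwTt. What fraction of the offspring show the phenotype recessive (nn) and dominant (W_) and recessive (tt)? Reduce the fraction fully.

P(nn W_ tt) = 3/64

NnWwTt gametes: NWT×1, NWt×1, NwT×1, Nwt×1, nWT×1, nWt×1, nwT×1, nwt×1
NnWwTt gametes: NWT×1, NWt×1, NwT×1, Nwt×1, nWT×1, nWt×1, nwT×1, nwt×1
NnWwTt×NnWwTt grid (8·8=64): NNWWTT=1 NNWWTt=2 NNWWtt=1 NNWwTT=2 NNWwTt=4 NNWwtt=2 NNwwTT=1 NNwwTt=2 NNwwtt=1 NnWWTT=2 NnWWTt=4 NnWWtt=2 NnWwTT=4 NnWwTt=8 NnWwtt=4 NnwwTT=2 NnwwTt=4 Nnwwtt=2 nnWWTT=1 nnWWTt=2 nnWWtt=1 nnWwTT=2 nnWwTt=4 nnWwtt=2 nnwwTT=1 nnwwTt=2 nnwwtt=1
nn W_ tt hits 3/64; gcd=1; 3÷1/64÷1 = 3/64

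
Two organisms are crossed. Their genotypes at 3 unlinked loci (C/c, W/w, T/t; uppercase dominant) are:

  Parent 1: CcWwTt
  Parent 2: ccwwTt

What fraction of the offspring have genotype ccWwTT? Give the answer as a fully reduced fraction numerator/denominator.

P(ccWwTT) = 1/16

CcWwTt gametes: CWT×1, CWt×1, CwT×1, Cwt×1, cWT×1, cWt×1, cwT×1, cwt×1
ccwwTt gametes: cwT×4, cwt×4
CcWwTt×ccwwTt grid (8·8=64): CcWwTT=4 CcWwTt=8 CcWwtt=4 CcwwTT=4 CcwwTt=8 Ccwwtt=4 ccWwTT=4 ccWwTt=8 ccWwtt=4 ccwwTT=4 ccwwTt=8 ccwwtt=4
ccWwTT hits 4/64; gcd=4; 4÷4/64÷4 = 1/16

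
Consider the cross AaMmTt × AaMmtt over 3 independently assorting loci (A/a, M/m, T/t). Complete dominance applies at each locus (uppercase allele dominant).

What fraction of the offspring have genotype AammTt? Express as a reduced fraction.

AaMmTt gametes: AMT×1, AMt×1, AmT×1, Amt×1, aMT×1, aMt×1, amT×1, amt×1
AaMmtt gametes: AMt×2, Amt×2, aMt×2, amt×2
AaMmTt×AaMmtt grid (8·8=64): AAMMTt=2 AAMMtt=2 AAMmTt=4 AAMmtt=4 AAmmTt=2 AAmmtt=2 AaMMTt=4 AaMMtt=4 AaMmTt=8 AaMmtt=8 AammTt=4 Aammtt=4 aaMMTt=2 aaMMtt=2 aaMmTt=4 aaMmtt=4 aammTt=2 aammtt=2
AammTt hits 4/64; gcd=4; 4÷4/64÷4 = 1/16

P(AammTt) = 1/16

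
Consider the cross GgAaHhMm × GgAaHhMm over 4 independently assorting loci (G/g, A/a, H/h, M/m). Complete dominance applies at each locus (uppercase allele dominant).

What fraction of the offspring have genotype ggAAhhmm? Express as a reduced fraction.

GgAaHhMm gametes: GAHM×1, GAHm×1, GAhM×1, GAhm×1, GaHM×1, GaHm×1, GahM×1, Gahm×1, gAHM×1, gAHm×1, gAhM×1, gAhm×1, gaHM×1, gaHm×1, gahM×1, gahm×1
GgAaHhMm gametes: GAHM×1, GAHm×1, GAhM×1, GAhm×1, GaHM×1, GaHm×1, GahM×1, Gahm×1, gAHM×1, gAHm×1, gAhM×1, gAhm×1, gaHM×1, gaHm×1, gahM×1, gahm×1
GgAaHhMm×GgAaHhMm grid (16·16=256): GGAAHHMM=1 GGAAHHMm=2 GGAAHHmm=1 GGAAHhMM=2 GGAAHhMm=4 GGAAHhmm=2 GGAAhhMM=1 GGAAhhMm=2 GGAAhhmm=1 GGAaHHMM=2 GGAaHHMm=4 GGAaHHmm=2 GGAaHhMM=4 GGAaHhMm=8 GGAaHhmm=4 GGAahhMM=2 GGAahhMm=4 GGAahhmm=2 GGaaHHMM=1 GGaaHHMm=2 GGaaHHmm=1 GGaaHhMM=2 GGaaHhMm=4 GGaaHhmm=2 GGaahhMM=1 GGaahhMm=2 GGaahhmm=1 GgAAHHMM=2 GgAAHHMm=4 GgAAHHmm=2 GgAAHhMM=4 GgAAHhMm=8 GgAAHhmm=4 GgAAhhMM=2 GgAAhhMm=4 GgAAhhmm=2 GgAaHHMM=4 GgAaHHMm=8 GgAaHHmm=4 GgAaHhMM=8 GgAaHhMm=16 GgAaHhmm=8 GgAahhMM=4 GgAahhMm=8 GgAahhmm=4 GgaaHHMM=2 GgaaHHMm=4 GgaaHHmm=2 GgaaHhMM=4 GgaaHhMm=8 GgaaHhmm=4 GgaahhMM=2 GgaahhMm=4 Ggaahhmm=2 ggAAHHMM=1 ggAAHHMm=2 ggAAHHmm=1 ggAAHhMM=2 ggAAHhMm=4 ggAAHhmm=2 ggAAhhMM=1 ggAAhhMm=2 ggAAhhmm=1 ggAaHHMM=2 ggAaHHMm=4 ggAaHHmm=2 ggAaHhMM=4 ggAaHhMm=8 ggAaHhmm=4 ggAahhMM=2 ggAahhMm=4 ggAahhmm=2 ggaaHHMM=1 ggaaHHMm=2 ggaaHHmm=1 ggaaHhMM=2 ggaaHhMm=4 ggaaHhmm=2 ggaahhMM=1 ggaahhMm=2 ggaahhmm=1
ggAAhhmm hits 1/256; gcd=1; 1÷1/256÷1 = 1/256

P(ggAAhhmm) = 1/256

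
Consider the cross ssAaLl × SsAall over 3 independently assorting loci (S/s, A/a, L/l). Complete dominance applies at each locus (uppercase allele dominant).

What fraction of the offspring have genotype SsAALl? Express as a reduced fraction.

ssAaLl gametes: sAL×2, sAl×2, saL×2, sal×2
SsAall gametes: SAl×2, Sal×2, sAl×2, sal×2
ssAaLl×SsAall grid (8·8=64): SsAALl=4 SsAAll=4 SsAaLl=8 SsAall=8 SsaaLl=4 Ssaall=4 ssAALl=4 ssAAll=4 ssAaLl=8 ssAall=8 ssaaLl=4 ssaall=4
SsAALl hits 4/64; gcd=4; 4÷4/64÷4 = 1/16

P(SsAALl) = 1/16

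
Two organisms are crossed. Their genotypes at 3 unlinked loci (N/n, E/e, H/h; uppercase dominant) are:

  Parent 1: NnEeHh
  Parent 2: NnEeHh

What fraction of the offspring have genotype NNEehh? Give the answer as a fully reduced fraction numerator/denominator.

P(NNEehh) = 1/32

NnEeHh gametes: NEH×1, NEh×1, NeH×1, Neh×1, nEH×1, nEh×1, neH×1, neh×1
NnEeHh gametes: NEH×1, NEh×1, NeH×1, Neh×1, nEH×1, nEh×1, neH×1, neh×1
NnEeHh×NnEeHh grid (8·8=64): NNEEHH=1 NNEEHh=2 NNEEhh=1 NNEeHH=2 NNEeHh=4 NNEehh=2 NNeeHH=1 NNeeHh=2 NNeehh=1 NnEEHH=2 NnEEHh=4 NnEEhh=2 NnEeHH=4 NnEeHh=8 NnEehh=4 NneeHH=2 NneeHh=4 Nneehh=2 nnEEHH=1 nnEEHh=2 nnEEhh=1 nnEeHH=2 nnEeHh=4 nnEehh=2 nneeHH=1 nneeHh=2 nneehh=1
NNEehh hits 2/64; gcd=2; 2÷2/64÷2 = 1/32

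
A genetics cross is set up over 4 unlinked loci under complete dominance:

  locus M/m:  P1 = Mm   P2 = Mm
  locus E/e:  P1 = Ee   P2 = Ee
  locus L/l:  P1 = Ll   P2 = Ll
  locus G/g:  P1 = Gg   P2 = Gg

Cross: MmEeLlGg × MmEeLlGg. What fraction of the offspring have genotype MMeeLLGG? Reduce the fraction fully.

P(MMeeLLGG) = 1/256

MmEeLlGg gametes: MELG×1, MELg×1, MElG×1, MElg×1, MeLG×1, MeLg×1, MelG×1, Melg×1, mELG×1, mELg×1, mElG×1, mElg×1, meLG×1, meLg×1, melG×1, melg×1
MmEeLlGg gametes: MELG×1, MELg×1, MElG×1, MElg×1, MeLG×1, MeLg×1, MelG×1, Melg×1, mELG×1, mELg×1, mElG×1, mElg×1, meLG×1, meLg×1, melG×1, melg×1
MmEeLlGg×MmEeLlGg grid (16·16=256): MMEELLGG=1 MMEELLGg=2 MMEELLgg=1 MMEELlGG=2 MMEELlGg=4 MMEELlgg=2 MMEEllGG=1 MMEEllGg=2 MMEEllgg=1 MMEeLLGG=2 MMEeLLGg=4 MMEeLLgg=2 MMEeLlGG=4 MMEeLlGg=8 MMEeLlgg=4 MMEellGG=2 MMEellGg=4 MMEellgg=2 MMeeLLGG=1 MMeeLLGg=2 MMeeLLgg=1 MMeeLlGG=2 MMeeLlGg=4 MMeeLlgg=2 MMeellGG=1 MMeellGg=2 MMeellgg=1 MmEELLGG=2 MmEELLGg=4 MmEELLgg=2 MmEELlGG=4 MmEELlGg=8 MmEELlgg=4 MmEEllGG=2 MmEEllGg=4 MmEEllgg=2 MmEeLLGG=4 MmEeLLGg=8 MmEeLLgg=4 MmEeLlGG=8 MmEeLlGg=16 MmEeLlgg=8 MmEellGG=4 MmEellGg=8 MmEellgg=4 MmeeLLGG=2 MmeeLLGg=4 MmeeLLgg=2 MmeeLlGG=4 MmeeLlGg=8 MmeeLlgg=4 MmeellGG=2 MmeellGg=4 Mmeellgg=2 mmEELLGG=1 mmEELLGg=2 mmEELLgg=1 mmEELlGG=2 mmEELlGg=4 mmEELlgg=2 mmEEllGG=1 mmEEllGg=2 mmEEllgg=1 mmEeLLGG=2 mmEeLLGg=4 mmEeLLgg=2 mmEeLlGG=4 mmEeLlGg=8 mmEeLlgg=4 mmEellGG=2 mmEellGg=4 mmEellgg=2 mmeeLLGG=1 mmeeLLGg=2 mmeeLLgg=1 mmeeLlGG=2 mmeeLlGg=4 mmeeLlgg=2 mmeellGG=1 mmeellGg=2 mmeellgg=1
MMeeLLGG hits 1/256; gcd=1; 1÷1/256÷1 = 1/256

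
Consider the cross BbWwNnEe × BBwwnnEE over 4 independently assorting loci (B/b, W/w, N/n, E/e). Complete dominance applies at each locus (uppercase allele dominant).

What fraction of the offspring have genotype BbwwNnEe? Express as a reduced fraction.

P(BbwwNnEe) = 1/16

BbWwNnEe gametes: BWNE×1, BWNe×1, BWnE×1, BWne×1, BwNE×1, BwNe×1, BwnE×1, Bwne×1, bWNE×1, bWNe×1, bWnE×1, bWne×1, bwNE×1, bwNe×1, bwnE×1, bwne×1
BBwwnnEE gametes: BwnE×16
BbWwNnEe×BBwwnnEE grid (16·16=256): BBWwNnEE=16 BBWwNnEe=16 BBWwnnEE=16 BBWwnnEe=16 BBwwNnEE=16 BBwwNnEe=16 BBwwnnEE=16 BBwwnnEe=16 BbWwNnEE=16 BbWwNnEe=16 BbWwnnEE=16 BbWwnnEe=16 BbwwNnEE=16 BbwwNnEe=16 BbwwnnEE=16 BbwwnnEe=16
BbwwNnEe hits 16/256; gcd=16; 16÷16/256÷16 = 1/16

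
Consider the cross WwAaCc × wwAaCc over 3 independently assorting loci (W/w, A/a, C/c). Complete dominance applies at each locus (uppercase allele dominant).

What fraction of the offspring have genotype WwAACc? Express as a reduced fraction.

P(WwAACc) = 1/16

WwAaCc gametes: WAC×1, WAc×1, WaC×1, Wac×1, wAC×1, wAc×1, waC×1, wac×1
wwAaCc gametes: wAC×2, wAc×2, waC×2, wac×2
WwAaCc×wwAaCc grid (8·8=64): WwAACC=2 WwAACc=4 WwAAcc=2 WwAaCC=4 WwAaCc=8 WwAacc=4 WwaaCC=2 WwaaCc=4 Wwaacc=2 wwAACC=2 wwAACc=4 wwAAcc=2 wwAaCC=4 wwAaCc=8 wwAacc=4 wwaaCC=2 wwaaCc=4 wwaacc=2
WwAACc hits 4/64; gcd=4; 4÷4/64÷4 = 1/16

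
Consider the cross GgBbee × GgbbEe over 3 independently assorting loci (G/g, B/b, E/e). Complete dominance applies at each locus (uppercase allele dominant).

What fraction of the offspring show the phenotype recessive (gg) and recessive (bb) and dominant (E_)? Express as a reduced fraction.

P(gg bb E_) = 1/16

GgBbee gametes: GBe×2, Gbe×2, gBe×2, gbe×2
GgbbEe gametes: GbE×2, Gbe×2, gbE×2, gbe×2
GgBbee×GgbbEe grid (8·8=64): GGBbEe=4 GGBbee=4 GGbbEe=4 GGbbee=4 GgBbEe=8 GgBbee=8 GgbbEe=8 Ggbbee=8 ggBbEe=4 ggBbee=4 ggbbEe=4 ggbbee=4
gg bb E_ hits 4/64; gcd=4; 4÷4/64÷4 = 1/16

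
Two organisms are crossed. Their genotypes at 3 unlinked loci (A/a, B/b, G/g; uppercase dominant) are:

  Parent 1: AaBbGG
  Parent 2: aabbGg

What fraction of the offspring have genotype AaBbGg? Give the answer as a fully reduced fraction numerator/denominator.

P(AaBbGg) = 1/8

AaBbGG gametes: ABG×2, AbG×2, aBG×2, abG×2
aabbGg gametes: abG×4, abg×4
AaBbGG×aabbGg grid (8·8=64): AaBbGG=8 AaBbGg=8 AabbGG=8 AabbGg=8 aaBbGG=8 aaBbGg=8 aabbGG=8 aabbGg=8
AaBbGg hits 8/64; gcd=8; 8÷8/64÷8 = 1/8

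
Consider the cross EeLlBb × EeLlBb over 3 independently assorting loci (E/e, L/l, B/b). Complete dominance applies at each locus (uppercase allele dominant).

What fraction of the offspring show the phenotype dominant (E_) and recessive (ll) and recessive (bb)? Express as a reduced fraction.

EeLlBb gametes: ELB×1, ELb×1, ElB×1, Elb×1, eLB×1, eLb×1, elB×1, elb×1
EeLlBb gametes: ELB×1, ELb×1, ElB×1, Elb×1, eLB×1, eLb×1, elB×1, elb×1
EeLlBb×EeLlBb grid (8·8=64): EELLBB=1 EELLBb=2 EELLbb=1 EELlBB=2 EELlBb=4 EELlbb=2 EEllBB=1 EEllBb=2 EEllbb=1 EeLLBB=2 EeLLBb=4 EeLLbb=2 EeLlBB=4 EeLlBb=8 EeLlbb=4 EellBB=2 EellBb=4 Eellbb=2 eeLLBB=1 eeLLBb=2 eeLLbb=1 eeLlBB=2 eeLlBb=4 eeLlbb=2 eellBB=1 eellBb=2 eellbb=1
E_ ll bb hits 3/64; gcd=1; 3÷1/64÷1 = 3/64

P(E_ ll bb) = 3/64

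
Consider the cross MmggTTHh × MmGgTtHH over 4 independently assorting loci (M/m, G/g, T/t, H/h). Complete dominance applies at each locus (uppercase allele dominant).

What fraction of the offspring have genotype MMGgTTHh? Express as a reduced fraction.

MmggTTHh gametes: MgTH×4, MgTh×4, mgTH×4, mgTh×4
MmGgTtHH gametes: MGTH×2, MGtH×2, MgTH×2, MgtH×2, mGTH×2, mGtH×2, mgTH×2, mgtH×2
MmggTTHh×MmGgTtHH grid (16·16=256): MMGgTTHH=8 MMGgTTHh=8 MMGgTtHH=8 MMGgTtHh=8 MMggTTHH=8 MMggTTHh=8 MMggTtHH=8 MMggTtHh=8 MmGgTTHH=16 MmGgTTHh=16 MmGgTtHH=16 MmGgTtHh=16 MmggTTHH=16 MmggTTHh=16 MmggTtHH=16 MmggTtHh=16 mmGgTTHH=8 mmGgTTHh=8 mmGgTtHH=8 mmGgTtHh=8 mmggTTHH=8 mmggTTHh=8 mmggTtHH=8 mmggTtHh=8
MMGgTTHh hits 8/256; gcd=8; 8÷8/256÷8 = 1/32

P(MMGgTTHh) = 1/32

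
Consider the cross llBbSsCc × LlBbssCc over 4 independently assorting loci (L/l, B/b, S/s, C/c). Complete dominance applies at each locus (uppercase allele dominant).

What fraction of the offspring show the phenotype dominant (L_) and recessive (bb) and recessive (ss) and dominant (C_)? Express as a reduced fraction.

P(L_ bb ss C_) = 3/64

llBbSsCc gametes: lBSC×2, lBSc×2, lBsC×2, lBsc×2, lbSC×2, lbSc×2, lbsC×2, lbsc×2
LlBbssCc gametes: LBsC×2, LBsc×2, LbsC×2, Lbsc×2, lBsC×2, lBsc×2, lbsC×2, lbsc×2
llBbSsCc×LlBbssCc grid (16·16=256): LlBBSsCC=4 LlBBSsCc=8 LlBBSscc=4 LlBBssCC=4 LlBBssCc=8 LlBBsscc=4 LlBbSsCC=8 LlBbSsCc=16 LlBbSscc=8 LlBbssCC=8 LlBbssCc=16 LlBbsscc=8 LlbbSsCC=4 LlbbSsCc=8 LlbbSscc=4 LlbbssCC=4 LlbbssCc=8 Llbbsscc=4 llBBSsCC=4 llBBSsCc=8 llBBSscc=4 llBBssCC=4 llBBssCc=8 llBBsscc=4 llBbSsCC=8 llBbSsCc=16 llBbSscc=8 llBbssCC=8 llBbssCc=16 llBbsscc=8 llbbSsCC=4 llbbSsCc=8 llbbSscc=4 llbbssCC=4 llbbssCc=8 llbbsscc=4
L_ bb ss C_ hits 12/256; gcd=4; 12÷4/256÷4 = 3/64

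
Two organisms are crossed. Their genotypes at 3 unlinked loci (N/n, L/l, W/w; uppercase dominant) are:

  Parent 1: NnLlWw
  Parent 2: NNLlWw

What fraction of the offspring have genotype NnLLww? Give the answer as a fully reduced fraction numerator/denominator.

NnLlWw gametes: NLW×1, NLw×1, NlW×1, Nlw×1, nLW×1, nLw×1, nlW×1, nlw×1
NNLlWw gametes: NLW×2, NLw×2, NlW×2, Nlw×2
NnLlWw×NNLlWw grid (8·8=64): NNLLWW=2 NNLLWw=4 NNLLww=2 NNLlWW=4 NNLlWw=8 NNLlww=4 NNllWW=2 NNllWw=4 NNllww=2 NnLLWW=2 NnLLWw=4 NnLLww=2 NnLlWW=4 NnLlWw=8 NnLlww=4 NnllWW=2 NnllWw=4 Nnllww=2
NnLLww hits 2/64; gcd=2; 2÷2/64÷2 = 1/32

P(NnLLww) = 1/32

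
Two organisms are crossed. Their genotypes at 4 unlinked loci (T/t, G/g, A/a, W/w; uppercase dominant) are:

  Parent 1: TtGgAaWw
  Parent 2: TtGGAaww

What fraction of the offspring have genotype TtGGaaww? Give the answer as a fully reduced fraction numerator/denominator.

P(TtGGaaww) = 1/32

TtGgAaWw gametes: TGAW×1, TGAw×1, TGaW×1, TGaw×1, TgAW×1, TgAw×1, TgaW×1, Tgaw×1, tGAW×1, tGAw×1, tGaW×1, tGaw×1, tgAW×1, tgAw×1, tgaW×1, tgaw×1
TtGGAaww gametes: TGAw×4, TGaw×4, tGAw×4, tGaw×4
TtGgAaWw×TtGGAaww grid (16·16=256): TTGGAAWw=4 TTGGAAww=4 TTGGAaWw=8 TTGGAaww=8 TTGGaaWw=4 TTGGaaww=4 TTGgAAWw=4 TTGgAAww=4 TTGgAaWw=8 TTGgAaww=8 TTGgaaWw=4 TTGgaaww=4 TtGGAAWw=8 TtGGAAww=8 TtGGAaWw=16 TtGGAaww=16 TtGGaaWw=8 TtGGaaww=8 TtGgAAWw=8 TtGgAAww=8 TtGgAaWw=16 TtGgAaww=16 TtGgaaWw=8 TtGgaaww=8 ttGGAAWw=4 ttGGAAww=4 ttGGAaWw=8 ttGGAaww=8 ttGGaaWw=4 ttGGaaww=4 ttGgAAWw=4 ttGgAAww=4 ttGgAaWw=8 ttGgAaww=8 ttGgaaWw=4 ttGgaaww=4
TtGGaaww hits 8/256; gcd=8; 8÷8/256÷8 = 1/32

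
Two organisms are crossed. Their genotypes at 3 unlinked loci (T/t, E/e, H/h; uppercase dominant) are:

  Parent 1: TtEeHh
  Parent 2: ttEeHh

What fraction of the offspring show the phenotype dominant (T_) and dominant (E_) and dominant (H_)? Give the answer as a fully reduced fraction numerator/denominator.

TtEeHh gametes: TEH×1, TEh×1, TeH×1, Teh×1, tEH×1, tEh×1, teH×1, teh×1
ttEeHh gametes: tEH×2, tEh×2, teH×2, teh×2
TtEeHh×ttEeHh grid (8·8=64): TtEEHH=2 TtEEHh=4 TtEEhh=2 TtEeHH=4 TtEeHh=8 TtEehh=4 TteeHH=2 TteeHh=4 Tteehh=2 ttEEHH=2 ttEEHh=4 ttEEhh=2 ttEeHH=4 ttEeHh=8 ttEehh=4 tteeHH=2 tteeHh=4 tteehh=2
T_ E_ H_ hits 18/64; gcd=2; 18÷2/64÷2 = 9/32

P(T_ E_ H_) = 9/32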